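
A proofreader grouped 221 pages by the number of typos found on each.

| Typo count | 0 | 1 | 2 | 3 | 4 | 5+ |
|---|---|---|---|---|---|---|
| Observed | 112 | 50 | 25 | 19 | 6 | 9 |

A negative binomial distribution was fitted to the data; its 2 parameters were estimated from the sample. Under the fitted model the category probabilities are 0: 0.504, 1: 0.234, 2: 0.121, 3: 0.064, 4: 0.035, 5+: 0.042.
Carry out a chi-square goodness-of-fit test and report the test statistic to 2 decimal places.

Expected counts E_i = n·p_i: 221×0.504 = 111.384, 221×0.234 = 51.714, 221×0.121 = 26.741, 221×0.064 = 14.144, 221×0.035 = 7.735, 221×0.042 = 9.282.
χ² = (112−111.384)²/111.384 + (50−51.714)²/51.714 + (25−26.741)²/26.741 + (19−14.144)²/14.144 + (6−7.735)²/7.735 + (9−9.282)²/9.282
   = 0.003 + 0.057 + 0.113 + 1.667 + 0.389 + 0.009
Sum = 2.24

2.24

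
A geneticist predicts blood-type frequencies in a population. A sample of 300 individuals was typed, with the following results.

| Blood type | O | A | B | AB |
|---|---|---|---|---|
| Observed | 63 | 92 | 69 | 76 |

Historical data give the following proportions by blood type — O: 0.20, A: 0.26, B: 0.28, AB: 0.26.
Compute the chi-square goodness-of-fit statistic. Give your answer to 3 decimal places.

5.393

Expected counts E_i = n·p_i: 300×0.20 = 60, 300×0.26 = 78, 300×0.28 = 84, 300×0.26 = 78.
cat         O        E   (O−E)²/E
O          63       60     0.1500
A          92       78     2.5128
B          69       84     2.6786
AB         76       78     0.0513
Sum = 5.393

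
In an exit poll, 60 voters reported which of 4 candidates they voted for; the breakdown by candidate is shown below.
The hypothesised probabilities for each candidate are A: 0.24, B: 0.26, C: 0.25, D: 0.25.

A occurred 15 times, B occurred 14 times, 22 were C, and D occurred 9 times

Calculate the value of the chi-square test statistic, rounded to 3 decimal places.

5.856

Expected counts E_i = n·p_i: 60×0.24 = 14.4, 60×0.26 = 15.6, 60×0.25 = 15, 60×0.25 = 15.
A: (15 − 14.4)²/14.4 = 0.36/14.4 = 0.0250
B: (14 − 15.6)²/15.6 = 2.56/15.6 = 0.1641
C: (22 − 15)²/15 = 49/15 = 3.2667
D: (9 − 15)²/15 = 36/15 = 2.4000
Sum = 5.856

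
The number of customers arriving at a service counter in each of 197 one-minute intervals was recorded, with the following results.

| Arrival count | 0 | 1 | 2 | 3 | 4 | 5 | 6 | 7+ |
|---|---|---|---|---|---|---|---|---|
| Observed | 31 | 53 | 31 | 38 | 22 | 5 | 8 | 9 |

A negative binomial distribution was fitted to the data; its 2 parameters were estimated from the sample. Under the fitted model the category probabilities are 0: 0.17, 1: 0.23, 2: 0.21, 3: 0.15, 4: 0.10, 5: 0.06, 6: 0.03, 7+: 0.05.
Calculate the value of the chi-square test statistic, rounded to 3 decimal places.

Expected counts E_i = n·p_i: 197×0.17 = 33.49, 197×0.23 = 45.31, 197×0.21 = 41.37, 197×0.15 = 29.55, 197×0.10 = 19.7, 197×0.06 = 11.82, 197×0.03 = 5.91, 197×0.05 = 9.85.
cat         O        E   (O−E)²/E
0          31    33.49     0.1851
1          53    45.31     1.3051
2          31    41.37     2.5994
3          38    29.55     2.4163
4          22     19.7     0.2685
5           5    11.82     3.9351
6           8     5.91     0.7391
7+          9     9.85     0.0734
Sum = 11.522

11.522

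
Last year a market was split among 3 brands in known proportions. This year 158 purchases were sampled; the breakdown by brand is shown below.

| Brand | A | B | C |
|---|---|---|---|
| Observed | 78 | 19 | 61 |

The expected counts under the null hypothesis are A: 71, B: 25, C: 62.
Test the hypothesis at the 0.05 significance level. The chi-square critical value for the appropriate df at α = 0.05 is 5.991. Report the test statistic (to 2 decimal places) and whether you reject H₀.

cat         O        E   (O−E)²/E
A          78       71      0.690
B          19       25      1.440
C          61       62      0.016
Sum = 2.15
df = 2. Since 2.15 < 5.991, we do not reject H₀.

2.15; do not reject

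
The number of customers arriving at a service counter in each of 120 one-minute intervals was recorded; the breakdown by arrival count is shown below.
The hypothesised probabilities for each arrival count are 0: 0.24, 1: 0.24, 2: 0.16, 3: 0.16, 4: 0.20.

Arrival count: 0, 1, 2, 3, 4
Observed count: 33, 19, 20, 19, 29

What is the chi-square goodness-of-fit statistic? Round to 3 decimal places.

Expected counts E_i = n·p_i: 120×0.24 = 28.8, 120×0.24 = 28.8, 120×0.16 = 19.2, 120×0.16 = 19.2, 120×0.20 = 24.
cat         O        E   (O−E)²/E
0          33     28.8     0.6125
1          19     28.8     3.3347
2          20     19.2     0.0333
3          19     19.2     0.0021
4          29       24     1.0417
Sum = 5.024

5.024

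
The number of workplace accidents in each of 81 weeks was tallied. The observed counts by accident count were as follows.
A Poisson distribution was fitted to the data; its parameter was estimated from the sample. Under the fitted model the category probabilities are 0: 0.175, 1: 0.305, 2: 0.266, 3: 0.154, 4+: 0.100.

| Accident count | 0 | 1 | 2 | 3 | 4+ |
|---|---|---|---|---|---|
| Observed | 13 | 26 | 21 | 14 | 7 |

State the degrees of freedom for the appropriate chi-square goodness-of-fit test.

There are k = 5 categories and 1 parameter estimated from the data, so df = 5 − 1 − 1 = 3.

3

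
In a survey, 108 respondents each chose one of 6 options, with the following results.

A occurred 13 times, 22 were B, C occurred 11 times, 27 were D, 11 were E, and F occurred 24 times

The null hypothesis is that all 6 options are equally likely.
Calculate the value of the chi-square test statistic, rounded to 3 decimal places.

14.222

Expected count for each of the 6 categories: 108/6 = 18.
χ² = (13−18)²/18 + (22−18)²/18 + (11−18)²/18 + (27−18)²/18 + (11−18)²/18 + (24−18)²/18
   = 1.3889 + 0.8889 + 2.7222 + 4.5000 + 2.7222 + 2.0000
Sum = 14.222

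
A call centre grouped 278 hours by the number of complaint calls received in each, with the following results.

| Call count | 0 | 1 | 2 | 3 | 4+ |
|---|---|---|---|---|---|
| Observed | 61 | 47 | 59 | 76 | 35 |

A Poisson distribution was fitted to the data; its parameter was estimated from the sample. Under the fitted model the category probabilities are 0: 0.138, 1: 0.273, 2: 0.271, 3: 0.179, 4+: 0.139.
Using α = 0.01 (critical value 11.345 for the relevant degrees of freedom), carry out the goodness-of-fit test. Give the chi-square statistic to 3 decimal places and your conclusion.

42.077; reject

Expected counts E_i = n·p_i: 278×0.138 = 38.364, 278×0.273 = 75.894, 278×0.271 = 75.338, 278×0.179 = 49.762, 278×0.139 = 38.642.
cat         O        E   (O−E)²/E
0          61   38.364    13.3560
1          47   75.894    11.0004
2          59   75.338     3.5431
3          76   49.762    13.8345
4+         35   38.642     0.3433
Sum = 42.077
df = 3. Since 42.077 > 11.345, we reject H₀.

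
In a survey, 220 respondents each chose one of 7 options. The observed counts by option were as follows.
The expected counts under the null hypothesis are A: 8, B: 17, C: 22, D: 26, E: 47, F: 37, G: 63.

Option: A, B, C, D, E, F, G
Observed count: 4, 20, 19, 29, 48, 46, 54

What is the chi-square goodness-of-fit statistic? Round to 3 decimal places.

6.781

A: (4 − 8)²/8 = 16/8 = 2.0000
B: (20 − 17)²/17 = 9/17 = 0.5294
C: (19 − 22)²/22 = 9/22 = 0.4091
D: (29 − 26)²/26 = 9/26 = 0.3462
E: (48 − 47)²/47 = 1/47 = 0.0213
F: (46 − 37)²/37 = 81/37 = 2.1892
G: (54 − 63)²/63 = 81/63 = 1.2857
Sum = 6.781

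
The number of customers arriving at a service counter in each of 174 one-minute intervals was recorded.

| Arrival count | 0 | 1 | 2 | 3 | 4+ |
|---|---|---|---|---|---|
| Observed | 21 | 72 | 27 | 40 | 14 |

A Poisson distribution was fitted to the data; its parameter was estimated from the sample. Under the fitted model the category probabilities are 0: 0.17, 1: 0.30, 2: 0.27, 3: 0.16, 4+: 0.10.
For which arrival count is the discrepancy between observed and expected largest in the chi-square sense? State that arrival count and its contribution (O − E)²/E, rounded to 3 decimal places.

Expected counts E_i = n·p_i: 174×0.17 = 29.58, 174×0.30 = 52.2, 174×0.27 = 46.98, 174×0.16 = 27.84, 174×0.10 = 17.4.
0: (21 − 29.58)²/29.58 = 73.6164/29.58 = 2.4887
1: (72 − 52.2)²/52.2 = 392.04/52.2 = 7.5103
2: (27 − 46.98)²/46.98 = 399.2004/46.98 = 8.4972
3: (40 − 27.84)²/27.84 = 147.8656/27.84 = 5.3113
4+: (14 − 17.4)²/17.4 = 11.56/17.4 = 0.6644
The largest term is for 2: 8.497.

2, 8.497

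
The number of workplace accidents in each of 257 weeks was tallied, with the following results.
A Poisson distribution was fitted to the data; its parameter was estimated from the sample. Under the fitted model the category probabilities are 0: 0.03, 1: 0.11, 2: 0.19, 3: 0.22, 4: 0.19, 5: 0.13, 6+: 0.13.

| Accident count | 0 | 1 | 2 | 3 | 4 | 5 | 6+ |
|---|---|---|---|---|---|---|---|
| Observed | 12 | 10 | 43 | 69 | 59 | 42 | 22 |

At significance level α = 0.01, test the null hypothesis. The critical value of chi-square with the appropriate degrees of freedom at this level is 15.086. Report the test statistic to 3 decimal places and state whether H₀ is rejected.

25.860; reject

Expected counts E_i = n·p_i: 257×0.03 = 7.71, 257×0.11 = 28.27, 257×0.19 = 48.83, 257×0.22 = 56.54, 257×0.19 = 48.83, 257×0.13 = 33.41, 257×0.13 = 33.41.
0: (12 − 7.71)²/7.71 = 18.4041/7.71 = 2.3870
1: (10 − 28.27)²/28.27 = 333.7929/28.27 = 11.8073
2: (43 − 48.83)²/48.83 = 33.9889/48.83 = 0.6961
3: (69 − 56.54)²/56.54 = 155.2516/56.54 = 2.7459
4: (59 − 48.83)²/48.83 = 103.4289/48.83 = 2.1181
5: (42 − 33.41)²/33.41 = 73.7881/33.41 = 2.2086
6+: (22 − 33.41)²/33.41 = 130.1881/33.41 = 3.8967
Sum = 25.860
df = 5. Since 25.860 > 15.086, we reject H₀.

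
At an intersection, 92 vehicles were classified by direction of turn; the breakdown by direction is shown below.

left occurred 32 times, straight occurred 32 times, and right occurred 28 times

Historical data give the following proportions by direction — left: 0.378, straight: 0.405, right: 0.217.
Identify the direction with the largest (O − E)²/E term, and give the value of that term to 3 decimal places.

right, 3.235

Expected counts E_i = n·p_i: 92×0.378 = 34.776, 92×0.405 = 37.26, 92×0.217 = 19.964.
left: (32 − 34.776)²/34.776 = 7.706176/34.776 = 0.2216
straight: (32 − 37.26)²/37.26 = 27.6676/37.26 = 0.7426
right: (28 − 19.964)²/19.964 = 64.577296/19.964 = 3.2347
The largest term is for right: 3.235.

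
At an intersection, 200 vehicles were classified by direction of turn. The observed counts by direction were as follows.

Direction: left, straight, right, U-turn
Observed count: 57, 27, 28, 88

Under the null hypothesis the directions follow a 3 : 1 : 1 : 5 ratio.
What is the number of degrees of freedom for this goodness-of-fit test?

There are k = 4 categories and no parameters were estimated from the data, so df = 4 − 1 = 3.

3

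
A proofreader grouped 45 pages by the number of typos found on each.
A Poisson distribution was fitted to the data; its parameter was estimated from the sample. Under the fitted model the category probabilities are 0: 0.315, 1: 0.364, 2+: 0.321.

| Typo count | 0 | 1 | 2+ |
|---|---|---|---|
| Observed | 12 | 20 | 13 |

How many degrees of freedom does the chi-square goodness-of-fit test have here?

There are k = 3 categories and 1 parameter estimated from the data, so df = 3 − 1 − 1 = 1.

1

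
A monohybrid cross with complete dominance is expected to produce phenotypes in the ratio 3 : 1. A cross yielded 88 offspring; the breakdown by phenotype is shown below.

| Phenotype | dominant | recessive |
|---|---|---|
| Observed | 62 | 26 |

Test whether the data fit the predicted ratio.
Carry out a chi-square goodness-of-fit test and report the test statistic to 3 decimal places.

0.970

Ratio total = 4. Expected counts: 88×3/4 = 66, 88×1/4 = 22.
dominant: (62 − 66)²/66 = 16/66 = 0.2424
recessive: (26 − 22)²/22 = 16/22 = 0.7273
Sum = 0.970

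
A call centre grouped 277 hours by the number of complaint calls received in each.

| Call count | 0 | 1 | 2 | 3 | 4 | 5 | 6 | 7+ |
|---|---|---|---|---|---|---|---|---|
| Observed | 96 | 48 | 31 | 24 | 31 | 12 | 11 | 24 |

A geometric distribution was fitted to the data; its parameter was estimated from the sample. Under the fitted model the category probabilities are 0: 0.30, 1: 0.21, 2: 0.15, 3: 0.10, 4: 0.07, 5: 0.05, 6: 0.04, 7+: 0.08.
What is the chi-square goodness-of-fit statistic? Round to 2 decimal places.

Expected counts E_i = n·p_i: 277×0.30 = 83.1, 277×0.21 = 58.17, 277×0.15 = 41.55, 277×0.10 = 27.7, 277×0.07 = 19.39, 277×0.05 = 13.85, 277×0.04 = 11.08, 277×0.08 = 22.16.
cat         O        E   (O−E)²/E
0          96     83.1      2.003
1          48    58.17      1.778
2          31    41.55      2.679
3          24     27.7      0.494
4          31    19.39      6.952
5          12    13.85      0.247
6          11    11.08      0.001
7+         24    22.16      0.153
Sum = 14.31

14.31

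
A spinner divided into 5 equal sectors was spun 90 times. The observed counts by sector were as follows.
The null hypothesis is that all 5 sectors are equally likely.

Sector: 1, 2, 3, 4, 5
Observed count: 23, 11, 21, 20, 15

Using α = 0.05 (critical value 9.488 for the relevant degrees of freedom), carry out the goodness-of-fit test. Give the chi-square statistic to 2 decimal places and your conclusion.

5.33; do not reject

Expected count for each of the 5 categories: 90/5 = 18.
cat         O        E   (O−E)²/E
1          23       18      1.389
2          11       18      2.722
3          21       18      0.500
4          20       18      0.222
5          15       18      0.500
Sum = 5.33
df = 4. Since 5.33 < 9.488, we do not reject H₀.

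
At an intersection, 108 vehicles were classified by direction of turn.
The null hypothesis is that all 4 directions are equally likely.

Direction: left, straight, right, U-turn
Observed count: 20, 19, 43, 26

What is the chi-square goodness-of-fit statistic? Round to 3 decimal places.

Under H₀ each category has probability 1/4, so each expected count is 108/4 = 27.
χ² = (20−27)²/27 + (19−27)²/27 + (43−27)²/27 + (26−27)²/27
   = 1.8148 + 2.3704 + 9.4815 + 0.0370
Sum = 13.704

13.704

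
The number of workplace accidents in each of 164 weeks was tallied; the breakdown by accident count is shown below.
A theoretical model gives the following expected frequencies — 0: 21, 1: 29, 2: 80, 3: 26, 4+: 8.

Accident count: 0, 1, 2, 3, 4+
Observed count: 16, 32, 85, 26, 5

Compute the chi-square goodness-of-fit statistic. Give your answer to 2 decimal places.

2.94

χ² = (16−21)²/21 + (32−29)²/29 + (85−80)²/80 + (26−26)²/26 + (5−8)²/8
   = 1.190 + 0.310 + 0.313 + 0.000 + 1.125
Sum = 2.94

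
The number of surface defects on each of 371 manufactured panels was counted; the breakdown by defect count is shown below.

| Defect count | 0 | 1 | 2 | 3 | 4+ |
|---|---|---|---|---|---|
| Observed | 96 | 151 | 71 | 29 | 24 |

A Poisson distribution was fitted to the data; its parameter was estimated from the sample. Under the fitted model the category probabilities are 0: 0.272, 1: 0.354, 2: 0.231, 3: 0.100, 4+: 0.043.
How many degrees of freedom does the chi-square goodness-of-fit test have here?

3

There are k = 5 categories and 1 parameter estimated from the data, so df = 5 − 1 − 1 = 3.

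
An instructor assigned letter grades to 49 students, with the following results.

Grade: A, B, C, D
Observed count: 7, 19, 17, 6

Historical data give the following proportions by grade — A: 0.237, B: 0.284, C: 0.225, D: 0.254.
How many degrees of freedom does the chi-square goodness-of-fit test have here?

3

There are k = 4 categories and no parameters were estimated from the data, so df = 4 − 1 = 3.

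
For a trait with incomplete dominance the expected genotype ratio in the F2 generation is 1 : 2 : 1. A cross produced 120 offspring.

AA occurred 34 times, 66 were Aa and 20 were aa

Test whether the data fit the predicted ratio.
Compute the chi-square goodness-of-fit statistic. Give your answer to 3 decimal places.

4.467

Ratio total = 4. Expected counts: 120×1/4 = 30, 120×2/4 = 60, 120×1/4 = 30.
cat         O        E   (O−E)²/E
AA         34       30     0.5333
Aa         66       60     0.6000
aa         20       30     3.3333
Sum = 4.467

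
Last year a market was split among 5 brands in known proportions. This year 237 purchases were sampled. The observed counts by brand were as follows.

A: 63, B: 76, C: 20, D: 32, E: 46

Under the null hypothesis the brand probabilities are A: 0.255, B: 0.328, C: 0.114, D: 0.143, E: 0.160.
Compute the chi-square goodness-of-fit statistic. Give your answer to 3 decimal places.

3.798

Expected counts E_i = n·p_i: 237×0.255 = 60.435, 237×0.328 = 77.736, 237×0.114 = 27.018, 237×0.143 = 33.891, 237×0.160 = 37.92.
cat         O        E   (O−E)²/E
A          63   60.435     0.1089
B          76   77.736     0.0388
C          20   27.018     1.8229
D          32   33.891     0.1055
E          46    37.92     1.7217
Sum = 3.798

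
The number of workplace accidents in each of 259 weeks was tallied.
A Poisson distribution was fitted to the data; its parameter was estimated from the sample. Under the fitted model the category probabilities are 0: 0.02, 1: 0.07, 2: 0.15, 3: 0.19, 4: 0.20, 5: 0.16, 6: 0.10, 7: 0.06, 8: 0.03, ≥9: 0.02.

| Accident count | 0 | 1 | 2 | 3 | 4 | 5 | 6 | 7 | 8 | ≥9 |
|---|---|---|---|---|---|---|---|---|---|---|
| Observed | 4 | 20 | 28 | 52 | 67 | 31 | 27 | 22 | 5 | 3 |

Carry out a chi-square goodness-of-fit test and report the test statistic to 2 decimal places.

Expected counts E_i = n·p_i: 259×0.02 = 5.18, 259×0.07 = 18.13, 259×0.15 = 38.85, 259×0.19 = 49.21, 259×0.20 = 51.8, 259×0.16 = 41.44, 259×0.10 = 25.9, 259×0.06 = 15.54, 259×0.03 = 7.77, 259×0.02 = 5.18.
χ² = (4−5.18)²/5.18 + (20−18.13)²/18.13 + (28−38.85)²/38.85 + (52−49.21)²/49.21 + (67−51.8)²/51.8 + (31−41.44)²/41.44 + (27−25.9)²/25.9 + (22−15.54)²/15.54 + (5−7.77)²/7.77 + (3−5.18)²/5.18
   = 0.269 + 0.193 + 3.030 + 0.158 + 4.460 + 2.630 + 0.047 + 2.685 + 0.988 + 0.917
Sum = 15.38

15.38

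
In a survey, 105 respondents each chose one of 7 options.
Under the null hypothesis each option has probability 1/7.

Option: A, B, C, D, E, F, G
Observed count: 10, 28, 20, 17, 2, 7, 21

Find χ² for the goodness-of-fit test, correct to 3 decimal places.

32.800

Expected count for each of the 7 categories: 105/7 = 15.
A: (10 − 15)²/15 = 25/15 = 1.6667
B: (28 − 15)²/15 = 169/15 = 11.2667
C: (20 − 15)²/15 = 25/15 = 1.6667
D: (17 − 15)²/15 = 4/15 = 0.2667
E: (2 − 15)²/15 = 169/15 = 11.2667
F: (7 − 15)²/15 = 64/15 = 4.2667
G: (21 − 15)²/15 = 36/15 = 2.4000
Sum = 32.800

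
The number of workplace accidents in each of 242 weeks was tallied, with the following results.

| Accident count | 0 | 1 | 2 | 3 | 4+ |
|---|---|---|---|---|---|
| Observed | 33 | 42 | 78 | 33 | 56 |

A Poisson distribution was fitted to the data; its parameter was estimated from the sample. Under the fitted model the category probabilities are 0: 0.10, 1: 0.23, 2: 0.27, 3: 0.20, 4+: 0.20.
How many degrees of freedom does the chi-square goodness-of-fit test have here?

3

There are k = 5 categories and 1 parameter estimated from the data, so df = 5 − 1 − 1 = 3.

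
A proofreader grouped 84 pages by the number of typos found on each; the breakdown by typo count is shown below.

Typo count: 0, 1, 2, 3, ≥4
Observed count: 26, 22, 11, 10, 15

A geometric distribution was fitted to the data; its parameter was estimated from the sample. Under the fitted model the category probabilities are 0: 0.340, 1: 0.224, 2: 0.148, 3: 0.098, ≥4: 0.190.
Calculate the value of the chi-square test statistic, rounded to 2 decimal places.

Expected counts E_i = n·p_i: 84×0.340 = 28.56, 84×0.224 = 18.816, 84×0.148 = 12.432, 84×0.098 = 8.232, 84×0.190 = 15.96.
0: (26 − 28.56)²/28.56 = 6.5536/28.56 = 0.229
1: (22 − 18.816)²/18.816 = 10.137856/18.816 = 0.539
2: (11 − 12.432)²/12.432 = 2.050624/12.432 = 0.165
3: (10 − 8.232)²/8.232 = 3.125824/8.232 = 0.380
≥4: (15 − 15.96)²/15.96 = 0.9216/15.96 = 0.058
Sum = 1.37

1.37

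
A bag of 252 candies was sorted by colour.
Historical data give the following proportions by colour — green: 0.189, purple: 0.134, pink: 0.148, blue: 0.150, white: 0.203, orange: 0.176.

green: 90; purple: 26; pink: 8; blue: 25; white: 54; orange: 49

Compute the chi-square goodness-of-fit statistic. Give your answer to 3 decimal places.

67.475

Expected counts E_i = n·p_i: 252×0.189 = 47.628, 252×0.134 = 33.768, 252×0.148 = 37.296, 252×0.150 = 37.8, 252×0.203 = 51.156, 252×0.176 = 44.352.
χ² = (90−47.628)²/47.628 + (26−33.768)²/33.768 + (8−37.296)²/37.296 + (25−37.8)²/37.8 + (54−51.156)²/51.156 + (49−44.352)²/44.352
   = 37.6960 + 1.7870 + 23.0120 + 4.3344 + 0.1581 + 0.4871
Sum = 67.475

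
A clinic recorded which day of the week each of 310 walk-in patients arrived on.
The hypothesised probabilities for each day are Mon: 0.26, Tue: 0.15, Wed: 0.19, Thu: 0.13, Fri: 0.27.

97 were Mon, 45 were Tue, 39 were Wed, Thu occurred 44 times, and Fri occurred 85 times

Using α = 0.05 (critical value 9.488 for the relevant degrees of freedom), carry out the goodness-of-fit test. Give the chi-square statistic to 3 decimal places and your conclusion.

Expected counts E_i = n·p_i: 310×0.26 = 80.6, 310×0.15 = 46.5, 310×0.19 = 58.9, 310×0.13 = 40.3, 310×0.27 = 83.7.
χ² = (97−80.6)²/80.6 + (45−46.5)²/46.5 + (39−58.9)²/58.9 + (44−40.3)²/40.3 + (85−83.7)²/83.7
   = 3.3370 + 0.0484 + 6.7234 + 0.3397 + 0.0202
Sum = 10.469
df = 4. Since 10.469 > 9.488, we reject H₀.

10.469; reject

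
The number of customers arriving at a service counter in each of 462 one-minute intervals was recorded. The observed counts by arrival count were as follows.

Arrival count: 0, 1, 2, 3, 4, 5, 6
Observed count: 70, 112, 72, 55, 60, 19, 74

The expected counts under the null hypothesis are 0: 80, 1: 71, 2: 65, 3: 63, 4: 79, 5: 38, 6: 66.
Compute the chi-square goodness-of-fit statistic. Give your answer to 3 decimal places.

0: (70 − 80)²/80 = 100/80 = 1.2500
1: (112 − 71)²/71 = 1681/71 = 23.6761
2: (72 − 65)²/65 = 49/65 = 0.7538
3: (55 − 63)²/63 = 64/63 = 1.0159
4: (60 − 79)²/79 = 361/79 = 4.5696
5: (19 − 38)²/38 = 361/38 = 9.5000
6: (74 − 66)²/66 = 64/66 = 0.9697
Sum = 41.735

41.735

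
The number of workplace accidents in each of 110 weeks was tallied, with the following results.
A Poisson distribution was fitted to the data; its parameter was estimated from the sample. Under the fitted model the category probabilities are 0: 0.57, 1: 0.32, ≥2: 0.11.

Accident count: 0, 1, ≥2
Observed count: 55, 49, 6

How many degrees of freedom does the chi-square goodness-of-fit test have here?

1

There are k = 3 categories and 1 parameter estimated from the data, so df = 3 − 1 − 1 = 1.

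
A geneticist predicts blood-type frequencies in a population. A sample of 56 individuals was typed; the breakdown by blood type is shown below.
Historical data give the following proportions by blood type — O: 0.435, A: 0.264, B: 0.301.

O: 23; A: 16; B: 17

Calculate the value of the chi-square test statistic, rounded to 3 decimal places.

0.177

Expected counts E_i = n·p_i: 56×0.435 = 24.36, 56×0.264 = 14.784, 56×0.301 = 16.856.
χ² = (23−24.36)²/24.36 + (16−14.784)²/14.784 + (17−16.856)²/16.856
   = 0.0759 + 0.1000 + 0.0012
Sum = 0.177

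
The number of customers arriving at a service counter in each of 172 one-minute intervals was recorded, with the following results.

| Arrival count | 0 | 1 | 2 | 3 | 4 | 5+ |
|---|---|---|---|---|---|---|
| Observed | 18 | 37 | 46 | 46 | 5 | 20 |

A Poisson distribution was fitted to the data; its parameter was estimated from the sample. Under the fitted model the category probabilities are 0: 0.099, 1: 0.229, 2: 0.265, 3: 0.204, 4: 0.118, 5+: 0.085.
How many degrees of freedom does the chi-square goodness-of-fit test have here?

There are k = 6 categories and 1 parameter estimated from the data, so df = 6 − 1 − 1 = 4.

4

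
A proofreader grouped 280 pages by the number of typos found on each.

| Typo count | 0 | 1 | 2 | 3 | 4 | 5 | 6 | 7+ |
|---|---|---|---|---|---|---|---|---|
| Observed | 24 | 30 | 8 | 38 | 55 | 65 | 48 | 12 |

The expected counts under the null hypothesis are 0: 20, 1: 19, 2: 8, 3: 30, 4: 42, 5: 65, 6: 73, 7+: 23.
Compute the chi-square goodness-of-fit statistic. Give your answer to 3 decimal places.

cat         O        E   (O−E)²/E
0          24       20     0.8000
1          30       19     6.3684
2           8        8     0.0000
3          38       30     2.1333
4          55       42     4.0238
5          65       65     0.0000
6          48       73     8.5616
7+         12       23     5.2609
Sum = 27.148

27.148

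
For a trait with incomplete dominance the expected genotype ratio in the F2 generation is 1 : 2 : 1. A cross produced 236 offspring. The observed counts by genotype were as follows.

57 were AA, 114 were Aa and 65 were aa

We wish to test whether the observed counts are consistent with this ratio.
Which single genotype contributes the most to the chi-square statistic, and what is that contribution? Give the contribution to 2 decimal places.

aa, 0.61

Ratio total = 4. Expected counts: 236×1/4 = 59, 236×2/4 = 118, 236×1/4 = 59.
cat         O        E   (O−E)²/E
AA         57       59      0.068
Aa        114      118      0.136
aa         65       59      0.610
The largest term is for aa: 0.61.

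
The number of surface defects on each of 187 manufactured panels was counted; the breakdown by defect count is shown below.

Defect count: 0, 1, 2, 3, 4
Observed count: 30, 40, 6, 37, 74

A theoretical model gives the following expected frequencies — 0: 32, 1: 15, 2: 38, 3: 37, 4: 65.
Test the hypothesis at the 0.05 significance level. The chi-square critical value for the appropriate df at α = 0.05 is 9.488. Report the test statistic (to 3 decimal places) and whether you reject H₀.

69.985; reject

χ² = (30−32)²/32 + (40−15)²/15 + (6−38)²/38 + (37−37)²/37 + (74−65)²/65
   = 0.1250 + 41.6667 + 26.9474 + 0.0000 + 1.2462
Sum = 69.985
df = 4. Since 69.985 > 9.488, we reject H₀.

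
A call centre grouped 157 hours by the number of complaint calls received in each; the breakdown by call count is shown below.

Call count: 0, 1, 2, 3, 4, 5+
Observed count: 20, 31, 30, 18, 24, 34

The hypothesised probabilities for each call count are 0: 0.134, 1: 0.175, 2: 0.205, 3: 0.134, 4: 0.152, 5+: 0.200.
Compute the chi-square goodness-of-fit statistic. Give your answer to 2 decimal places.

Expected counts E_i = n·p_i: 157×0.134 = 21.038, 157×0.175 = 27.475, 157×0.205 = 32.185, 157×0.134 = 21.038, 157×0.152 = 23.864, 157×0.200 = 31.4.
χ² = (20−21.038)²/21.038 + (31−27.475)²/27.475 + (30−32.185)²/32.185 + (18−21.038)²/21.038 + (24−23.864)²/23.864 + (34−31.4)²/31.4
   = 0.051 + 0.452 + 0.148 + 0.439 + 0.001 + 0.215
Sum = 1.31

1.31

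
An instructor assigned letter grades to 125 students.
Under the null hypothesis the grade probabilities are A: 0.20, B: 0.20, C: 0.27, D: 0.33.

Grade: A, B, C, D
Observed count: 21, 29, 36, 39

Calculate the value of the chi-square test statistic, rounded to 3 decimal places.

1.553

Expected counts E_i = n·p_i: 125×0.20 = 25, 125×0.20 = 25, 125×0.27 = 33.75, 125×0.33 = 41.25.
A: (21 − 25)²/25 = 16/25 = 0.6400
B: (29 − 25)²/25 = 16/25 = 0.6400
C: (36 − 33.75)²/33.75 = 5.0625/33.75 = 0.1500
D: (39 − 41.25)²/41.25 = 5.0625/41.25 = 0.1227
Sum = 1.553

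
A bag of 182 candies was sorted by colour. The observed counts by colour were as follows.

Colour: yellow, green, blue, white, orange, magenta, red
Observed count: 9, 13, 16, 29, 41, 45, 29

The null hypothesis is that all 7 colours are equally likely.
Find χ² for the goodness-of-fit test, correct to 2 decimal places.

44.69

Under H₀ each category has probability 1/7, so each expected count is 182/7 = 26.
yellow: (9 − 26)²/26 = 289/26 = 11.115
green: (13 − 26)²/26 = 169/26 = 6.500
blue: (16 − 26)²/26 = 100/26 = 3.846
white: (29 − 26)²/26 = 9/26 = 0.346
orange: (41 − 26)²/26 = 225/26 = 8.654
magenta: (45 − 26)²/26 = 361/26 = 13.885
red: (29 − 26)²/26 = 9/26 = 0.346
Sum = 44.69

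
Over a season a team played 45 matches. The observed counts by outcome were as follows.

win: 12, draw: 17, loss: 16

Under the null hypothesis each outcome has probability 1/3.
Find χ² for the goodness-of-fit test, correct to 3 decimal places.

Expected count for each of the 3 categories: 45/3 = 15.
χ² = (12−15)²/15 + (17−15)²/15 + (16−15)²/15
   = 0.6000 + 0.2667 + 0.0667
Sum = 0.933

0.933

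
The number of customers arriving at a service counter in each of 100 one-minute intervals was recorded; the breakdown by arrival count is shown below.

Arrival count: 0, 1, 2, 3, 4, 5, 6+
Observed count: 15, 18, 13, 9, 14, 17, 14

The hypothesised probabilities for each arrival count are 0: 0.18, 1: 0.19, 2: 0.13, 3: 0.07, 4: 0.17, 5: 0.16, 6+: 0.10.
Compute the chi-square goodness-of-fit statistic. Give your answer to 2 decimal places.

Expected counts E_i = n·p_i: 100×0.18 = 18, 100×0.19 = 19, 100×0.13 = 13, 100×0.07 = 7, 100×0.17 = 17, 100×0.16 = 16, 100×0.10 = 10.
χ² = (15−18)²/18 + (18−19)²/19 + (13−13)²/13 + (9−7)²/7 + (14−17)²/17 + (17−16)²/16 + (14−10)²/10
   = 0.500 + 0.053 + 0.000 + 0.571 + 0.529 + 0.063 + 1.600
Sum = 3.32

3.32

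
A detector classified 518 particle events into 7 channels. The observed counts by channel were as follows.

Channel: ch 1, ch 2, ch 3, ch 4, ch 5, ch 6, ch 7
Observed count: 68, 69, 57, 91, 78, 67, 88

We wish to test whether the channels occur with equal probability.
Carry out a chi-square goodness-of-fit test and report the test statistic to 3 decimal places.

Under H₀ each category has probability 1/7, so each expected count is 518/7 = 74.
cat         O        E   (O−E)²/E
ch 1       68       74     0.4865
ch 2       69       74     0.3378
ch 3       57       74     3.9054
ch 4       91       74     3.9054
ch 5       78       74     0.2162
ch 6       67       74     0.6622
ch 7       88       74     2.6486
Sum = 12.162

12.162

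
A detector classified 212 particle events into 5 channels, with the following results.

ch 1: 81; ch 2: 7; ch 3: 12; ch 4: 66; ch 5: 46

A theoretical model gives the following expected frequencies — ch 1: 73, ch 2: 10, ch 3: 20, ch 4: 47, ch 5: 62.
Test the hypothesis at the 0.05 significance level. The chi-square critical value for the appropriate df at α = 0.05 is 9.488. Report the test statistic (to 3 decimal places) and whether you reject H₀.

χ² = (81−73)²/73 + (7−10)²/10 + (12−20)²/20 + (66−47)²/47 + (46−62)²/62
   = 0.8767 + 0.9000 + 3.2000 + 7.6809 + 4.1290
Sum = 16.787
df = 4. Since 16.787 > 9.488, we reject H₀.

16.787; reject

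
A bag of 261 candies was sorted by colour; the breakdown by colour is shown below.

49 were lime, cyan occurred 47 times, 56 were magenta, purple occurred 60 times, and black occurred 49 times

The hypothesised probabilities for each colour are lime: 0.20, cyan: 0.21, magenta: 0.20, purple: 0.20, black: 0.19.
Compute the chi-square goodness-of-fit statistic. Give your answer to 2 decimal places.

2.76

Expected counts E_i = n·p_i: 261×0.20 = 52.2, 261×0.21 = 54.81, 261×0.20 = 52.2, 261×0.20 = 52.2, 261×0.19 = 49.59.
cat          O        E   (O−E)²/E
lime        49     52.2      0.196
cyan        47    54.81      1.113
magenta     56     52.2      0.277
purple      60     52.2      1.166
black       49    49.59      0.007
Sum = 2.76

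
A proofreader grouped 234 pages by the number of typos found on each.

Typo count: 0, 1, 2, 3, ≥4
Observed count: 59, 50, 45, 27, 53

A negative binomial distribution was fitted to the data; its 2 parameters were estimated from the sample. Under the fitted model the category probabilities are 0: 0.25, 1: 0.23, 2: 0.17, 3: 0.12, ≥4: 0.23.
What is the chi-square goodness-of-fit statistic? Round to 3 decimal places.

Expected counts E_i = n·p_i: 234×0.25 = 58.5, 234×0.23 = 53.82, 234×0.17 = 39.78, 234×0.12 = 28.08, 234×0.23 = 53.82.
0: (59 − 58.5)²/58.5 = 0.25/58.5 = 0.0043
1: (50 − 53.82)²/53.82 = 14.5924/53.82 = 0.2711
2: (45 − 39.78)²/39.78 = 27.2484/39.78 = 0.6850
3: (27 − 28.08)²/28.08 = 1.1664/28.08 = 0.0415
≥4: (53 − 53.82)²/53.82 = 0.6724/53.82 = 0.0125
Sum = 1.014

1.014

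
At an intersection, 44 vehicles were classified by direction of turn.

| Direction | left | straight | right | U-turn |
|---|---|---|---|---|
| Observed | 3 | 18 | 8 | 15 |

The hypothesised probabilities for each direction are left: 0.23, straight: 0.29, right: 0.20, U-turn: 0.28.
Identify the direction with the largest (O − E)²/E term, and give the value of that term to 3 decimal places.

left, 5.009

Expected counts E_i = n·p_i: 44×0.23 = 10.12, 44×0.29 = 12.76, 44×0.20 = 8.8, 44×0.28 = 12.32.
χ² = (3−10.12)²/10.12 + (18−12.76)²/12.76 + (8−8.8)²/8.8 + (15−12.32)²/12.32
   = 5.0093 + 2.1518 + 0.0727 + 0.5830
The largest term is for left: 5.009.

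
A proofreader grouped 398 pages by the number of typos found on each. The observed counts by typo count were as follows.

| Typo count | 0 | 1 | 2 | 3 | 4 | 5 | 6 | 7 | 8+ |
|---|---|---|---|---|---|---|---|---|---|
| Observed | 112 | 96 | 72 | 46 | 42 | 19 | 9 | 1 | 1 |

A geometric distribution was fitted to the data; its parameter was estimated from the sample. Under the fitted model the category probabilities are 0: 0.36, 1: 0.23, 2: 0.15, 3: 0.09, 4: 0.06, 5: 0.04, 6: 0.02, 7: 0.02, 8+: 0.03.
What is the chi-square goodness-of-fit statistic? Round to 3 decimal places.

43.064

Expected counts E_i = n·p_i: 398×0.36 = 143.28, 398×0.23 = 91.54, 398×0.15 = 59.7, 398×0.09 = 35.82, 398×0.06 = 23.88, 398×0.04 = 15.92, 398×0.02 = 7.96, 398×0.02 = 7.96, 398×0.03 = 11.94.
χ² = (112−143.28)²/143.28 + (96−91.54)²/91.54 + (72−59.7)²/59.7 + (46−35.82)²/35.82 + (42−23.88)²/23.88 + (19−15.92)²/15.92 + (9−7.96)²/7.96 + (1−7.96)²/7.96 + (1−11.94)²/11.94
   = 6.8289 + 0.2173 + 2.5342 + 2.8931 + 13.7493 + 0.5959 + 0.1359 + 6.0856 + 10.0238
Sum = 43.064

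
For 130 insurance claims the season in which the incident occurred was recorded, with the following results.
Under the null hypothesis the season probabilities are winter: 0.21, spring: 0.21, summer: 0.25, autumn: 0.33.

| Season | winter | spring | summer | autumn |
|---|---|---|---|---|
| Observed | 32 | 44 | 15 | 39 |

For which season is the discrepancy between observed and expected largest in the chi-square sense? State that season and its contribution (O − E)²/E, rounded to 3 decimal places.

Expected counts E_i = n·p_i: 130×0.21 = 27.3, 130×0.21 = 27.3, 130×0.25 = 32.5, 130×0.33 = 42.9.
cat         O        E   (O−E)²/E
winter     32     27.3     0.8092
spring     44     27.3    10.2158
summer     15     32.5     9.4231
autumn     39     42.9     0.3545
The largest term is for spring: 10.216.

spring, 10.216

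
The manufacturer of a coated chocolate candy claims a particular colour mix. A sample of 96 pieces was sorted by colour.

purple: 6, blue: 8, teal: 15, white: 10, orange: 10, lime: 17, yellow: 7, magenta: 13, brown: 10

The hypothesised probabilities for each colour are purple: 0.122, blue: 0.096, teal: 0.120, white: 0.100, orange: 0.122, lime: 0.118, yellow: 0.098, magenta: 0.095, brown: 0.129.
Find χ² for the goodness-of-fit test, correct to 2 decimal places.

9.83

Expected counts E_i = n·p_i: 96×0.122 = 11.712, 96×0.096 = 9.216, 96×0.120 = 11.52, 96×0.100 = 9.6, 96×0.122 = 11.712, 96×0.118 = 11.328, 96×0.098 = 9.408, 96×0.095 = 9.12, 96×0.129 = 12.384.
cat          O        E   (O−E)²/E
purple       6   11.712      2.786
blue         8    9.216      0.160
teal        15    11.52      1.051
white       10      9.6      0.017
orange      10   11.712      0.250
lime        17   11.328      2.840
yellow       7    9.408      0.616
magenta     13     9.12      1.651
brown       10   12.384      0.459
Sum = 9.83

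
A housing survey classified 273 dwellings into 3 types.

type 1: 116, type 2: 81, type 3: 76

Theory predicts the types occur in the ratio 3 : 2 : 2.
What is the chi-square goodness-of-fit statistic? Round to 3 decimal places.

Ratio total = 7. Expected counts: 273×3/7 = 117, 273×2/7 = 78, 273×2/7 = 78.
χ² = (116−117)²/117 + (81−78)²/78 + (76−78)²/78
   = 0.0085 + 0.1154 + 0.0513
Sum = 0.175

0.175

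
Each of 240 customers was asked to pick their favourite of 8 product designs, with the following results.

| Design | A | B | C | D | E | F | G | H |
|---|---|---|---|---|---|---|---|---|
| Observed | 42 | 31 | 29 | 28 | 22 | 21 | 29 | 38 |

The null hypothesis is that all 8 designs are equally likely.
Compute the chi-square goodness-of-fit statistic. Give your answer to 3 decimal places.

Expected count for each of the 8 categories: 240/8 = 30.
cat         O        E   (O−E)²/E
A          42       30     4.8000
B          31       30     0.0333
C          29       30     0.0333
D          28       30     0.1333
E          22       30     2.1333
F          21       30     2.7000
G          29       30     0.0333
H          38       30     2.1333
Sum = 12.000

12.000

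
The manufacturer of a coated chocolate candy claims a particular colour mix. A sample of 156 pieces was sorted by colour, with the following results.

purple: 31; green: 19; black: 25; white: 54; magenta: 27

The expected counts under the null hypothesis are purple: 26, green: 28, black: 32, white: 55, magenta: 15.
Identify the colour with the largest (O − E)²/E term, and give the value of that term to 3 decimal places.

χ² = (31−26)²/26 + (19−28)²/28 + (25−32)²/32 + (54−55)²/55 + (27−15)²/15
   = 0.9615 + 2.8929 + 1.5313 + 0.0182 + 9.6000
The largest term is for magenta: 9.600.

magenta, 9.600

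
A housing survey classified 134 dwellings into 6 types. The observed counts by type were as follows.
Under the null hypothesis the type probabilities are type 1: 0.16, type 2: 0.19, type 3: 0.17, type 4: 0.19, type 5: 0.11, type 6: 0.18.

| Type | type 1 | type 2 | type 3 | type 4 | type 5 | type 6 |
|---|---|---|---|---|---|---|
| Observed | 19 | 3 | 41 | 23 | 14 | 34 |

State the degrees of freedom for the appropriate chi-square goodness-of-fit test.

5

There are k = 6 categories and no parameters were estimated from the data, so df = 6 − 1 = 5.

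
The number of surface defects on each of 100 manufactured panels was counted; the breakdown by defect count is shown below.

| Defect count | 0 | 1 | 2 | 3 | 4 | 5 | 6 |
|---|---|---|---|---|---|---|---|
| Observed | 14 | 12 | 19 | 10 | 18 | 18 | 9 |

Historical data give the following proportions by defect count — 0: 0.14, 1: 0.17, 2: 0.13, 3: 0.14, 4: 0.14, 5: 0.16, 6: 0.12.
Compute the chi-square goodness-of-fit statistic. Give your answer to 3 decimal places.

Expected counts E_i = n·p_i: 100×0.14 = 14, 100×0.17 = 17, 100×0.13 = 13, 100×0.14 = 14, 100×0.14 = 14, 100×0.16 = 16, 100×0.12 = 12.
cat         O        E   (O−E)²/E
0          14       14     0.0000
1          12       17     1.4706
2          19       13     2.7692
3          10       14     1.1429
4          18       14     1.1429
5          18       16     0.2500
6           9       12     0.7500
Sum = 7.526

7.526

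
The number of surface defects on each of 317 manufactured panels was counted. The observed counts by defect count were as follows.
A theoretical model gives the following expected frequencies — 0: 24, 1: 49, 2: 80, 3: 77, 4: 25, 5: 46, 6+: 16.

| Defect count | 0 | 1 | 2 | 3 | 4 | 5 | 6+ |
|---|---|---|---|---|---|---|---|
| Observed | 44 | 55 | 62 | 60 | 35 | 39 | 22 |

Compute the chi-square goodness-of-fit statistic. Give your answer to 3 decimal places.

χ² = (44−24)²/24 + (55−49)²/49 + (62−80)²/80 + (60−77)²/77 + (35−25)²/25 + (39−46)²/46 + (22−16)²/16
   = 16.6667 + 0.7347 + 4.0500 + 3.7532 + 4.0000 + 1.0652 + 2.2500
Sum = 32.520

32.520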